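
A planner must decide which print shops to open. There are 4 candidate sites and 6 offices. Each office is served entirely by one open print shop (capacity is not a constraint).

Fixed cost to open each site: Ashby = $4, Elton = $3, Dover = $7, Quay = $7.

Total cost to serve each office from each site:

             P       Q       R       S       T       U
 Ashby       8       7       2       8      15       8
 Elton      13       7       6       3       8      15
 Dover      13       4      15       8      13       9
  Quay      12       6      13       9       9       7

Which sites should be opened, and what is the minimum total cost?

For any fixed open set, each office goes to its cheapest open site; total = fixed + service.
{Ashby, Elton}: P→Ashby 8, Q→Ashby 7, R→Ashby 2, S→Elton 3, T→Elton 8, U→Ashby 8. Service 36; fixed 7; total 43.
{Ashby, Elton, Dover}: P→Ashby 8, Q→Dover 4, R→Ashby 2, S→Elton 3, T→Elton 8, U→Ashby 8. Service 33; fixed 14; total 47.
{Ashby, Elton, Quay}: P→Ashby 8, Q→Quay 6, R→Ashby 2, S→Elton 3, T→Elton 8, U→Quay 7. Service 34; fixed 14; total 48.
{Ashby, Elton, Dover, Quay}: P→Ashby 8, Q→Dover 4, R→Ashby 2, S→Elton 3, T→Elton 8, U→Quay 7. Service 32; fixed 21; total 53.
No other subset beats 43.

Open Ashby and Elton; minimum total cost 43.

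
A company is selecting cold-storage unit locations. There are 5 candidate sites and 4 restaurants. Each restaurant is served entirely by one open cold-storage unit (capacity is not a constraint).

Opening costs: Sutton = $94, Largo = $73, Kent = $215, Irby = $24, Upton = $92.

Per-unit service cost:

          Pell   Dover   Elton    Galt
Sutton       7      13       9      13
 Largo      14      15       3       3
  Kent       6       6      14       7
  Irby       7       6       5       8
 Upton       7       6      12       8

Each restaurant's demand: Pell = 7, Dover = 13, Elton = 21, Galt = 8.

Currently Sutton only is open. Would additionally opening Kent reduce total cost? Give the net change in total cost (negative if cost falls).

No — net change +69 (cost rises by 69).

Current service cost with {Sutton}: 511.
Adding Kent: each restaurant re-picks its cheapest; new service cost 365, saving 146.
Extra fixed cost: 215. Net change = 215 − 146 = 69.
(Totals: 605 → 674.)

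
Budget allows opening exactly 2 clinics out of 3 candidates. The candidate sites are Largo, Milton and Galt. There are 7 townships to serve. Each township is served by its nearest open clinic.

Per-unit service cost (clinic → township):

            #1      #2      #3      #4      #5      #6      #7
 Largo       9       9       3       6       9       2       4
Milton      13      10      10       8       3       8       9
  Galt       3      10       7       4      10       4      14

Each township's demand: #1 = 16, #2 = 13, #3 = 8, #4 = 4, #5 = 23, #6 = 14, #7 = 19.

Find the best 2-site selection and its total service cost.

Choose Largo and Milton; total service cost 482.

With exactly 2 open, each township uses its cheapest among the chosen.
{Largo, Milton}: #1→Largo 9·16=144, #2→Largo 9·13=117, #3→Largo 3·8=24, #4→Largo 6·4=24, #5→Milton 3·23=69, #6→Largo 2·14=28, #7→Largo 4·19=76. Service cost 482.
{Largo, Galt}: service cost 516
{Milton, Galt}: service cost 546
Among all 3 size-2 choices, {Largo, Milton} is lowest.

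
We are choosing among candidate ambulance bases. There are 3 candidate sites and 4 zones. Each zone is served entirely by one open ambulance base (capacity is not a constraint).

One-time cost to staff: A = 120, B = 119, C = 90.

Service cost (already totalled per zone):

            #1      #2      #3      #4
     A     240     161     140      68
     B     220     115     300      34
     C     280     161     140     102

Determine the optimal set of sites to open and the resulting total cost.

For any fixed open set, each zone goes to its cheapest open site; total = fixed + service.
{B, C}: #1→B 220, #2→B 115, #3→C 140, #4→B 34. Service 509; fixed 209; total 718.
{A}: #1→A 240, #2→A 161, #3→A 140, #4→A 68. Service 609; fixed 120; total 729.
{A, B}: service 509 + fixed 239 = 748
{A, B, C}: service 509 + fixed 329 = 838
No other subset beats 718.

Open B and C; minimum total cost 718.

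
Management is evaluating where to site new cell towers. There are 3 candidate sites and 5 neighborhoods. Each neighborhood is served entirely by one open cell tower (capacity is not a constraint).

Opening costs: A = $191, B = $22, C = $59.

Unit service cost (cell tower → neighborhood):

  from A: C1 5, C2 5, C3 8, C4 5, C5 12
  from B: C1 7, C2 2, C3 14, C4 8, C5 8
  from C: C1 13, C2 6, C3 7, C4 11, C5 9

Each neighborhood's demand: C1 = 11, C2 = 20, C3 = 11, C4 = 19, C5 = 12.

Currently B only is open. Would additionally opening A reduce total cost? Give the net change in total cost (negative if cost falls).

Current service cost with {B}: 519.
Adding A: each neighborhood re-picks its cheapest; new service cost 374, saving 145.
Extra fixed cost: 191. Net change = 191 − 145 = 46.
(Totals: 541 → 587.)

No — net change +46 (cost rises by 46).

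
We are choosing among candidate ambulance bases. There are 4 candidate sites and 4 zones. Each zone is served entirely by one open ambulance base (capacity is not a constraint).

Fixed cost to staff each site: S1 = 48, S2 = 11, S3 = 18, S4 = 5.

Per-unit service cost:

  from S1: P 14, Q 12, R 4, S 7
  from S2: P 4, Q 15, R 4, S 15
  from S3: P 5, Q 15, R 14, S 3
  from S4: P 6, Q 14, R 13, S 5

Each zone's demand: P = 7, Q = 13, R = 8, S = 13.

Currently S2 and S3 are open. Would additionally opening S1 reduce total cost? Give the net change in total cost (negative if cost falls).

No — net change +9 (cost rises by 9).

Current service cost with {S2, S3}: 294.
Adding S1: each zone re-picks its cheapest; new service cost 255, saving 39.
Extra fixed cost: 48. Net change = 48 − 39 = 9.
(Totals: 323 → 332.)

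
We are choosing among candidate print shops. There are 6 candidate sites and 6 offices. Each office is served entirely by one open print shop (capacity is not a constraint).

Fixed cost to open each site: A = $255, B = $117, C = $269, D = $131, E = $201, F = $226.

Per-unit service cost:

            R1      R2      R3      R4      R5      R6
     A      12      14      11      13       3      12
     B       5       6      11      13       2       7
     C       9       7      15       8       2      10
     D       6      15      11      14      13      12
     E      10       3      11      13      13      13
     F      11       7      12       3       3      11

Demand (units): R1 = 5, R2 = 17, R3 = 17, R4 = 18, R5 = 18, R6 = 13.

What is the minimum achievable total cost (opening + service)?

Minimum total cost: 792

For any fixed open set, each office goes to its cheapest open site; total = fixed + service.
{B}: R1→B 5·5=25, R2→B 6·17=102, R3→B 11·17=187, R4→B 13·18=234, R5→B 2·18=36, R6→B 7·13=91. Service 675; fixed 117; total 792.
{B, F}: R1→B 5·5=25, R2→B 6·17=102, R3→B 11·17=187, R4→F 3·18=54, R5→B 2·18=36, R6→B 7·13=91. Service 495; fixed 343; total 838.
{F}: service 629 + fixed 226 = 855
{A, B, C, D, E, F}: R1→B 5·5=25, R2→E 3·17=51, R3→A 11·17=187, R4→F 3·18=54, R5→B 2·18=36, R6→B 7·13=91. Service 444; fixed 1199; total 1643.
No other subset beats 792.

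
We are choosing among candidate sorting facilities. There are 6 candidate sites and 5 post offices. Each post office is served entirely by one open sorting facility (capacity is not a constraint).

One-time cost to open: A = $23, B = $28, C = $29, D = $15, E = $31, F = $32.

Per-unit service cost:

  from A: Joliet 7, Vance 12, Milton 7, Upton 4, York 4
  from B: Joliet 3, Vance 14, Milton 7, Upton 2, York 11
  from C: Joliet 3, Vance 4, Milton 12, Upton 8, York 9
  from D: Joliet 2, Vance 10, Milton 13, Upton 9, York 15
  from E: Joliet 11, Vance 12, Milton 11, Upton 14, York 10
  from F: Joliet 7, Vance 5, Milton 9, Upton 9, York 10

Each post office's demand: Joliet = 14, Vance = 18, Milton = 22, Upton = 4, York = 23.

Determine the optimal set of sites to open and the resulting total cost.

Open A and C; minimum total cost 428.

For any fixed open set, each post office goes to its cheapest open site; total = fixed + service.
{A, C}: Joliet→C 3·14=42, Vance→C 4·18=72, Milton→A 7·22=154, Upton→A 4·4=16, York→A 4·23=92. Service 376; fixed 52; total 428.
{A, C, D}: Joliet→D 2·14=28, Vance→C 4·18=72, Milton→A 7·22=154, Upton→A 4·4=16, York→A 4·23=92. Service 362; fixed 67; total 429.
{A, B, C}: service 368 + fixed 80 = 448
{A, B, C, D, E, F}: service 354 + fixed 158 = 512
No other subset beats 428.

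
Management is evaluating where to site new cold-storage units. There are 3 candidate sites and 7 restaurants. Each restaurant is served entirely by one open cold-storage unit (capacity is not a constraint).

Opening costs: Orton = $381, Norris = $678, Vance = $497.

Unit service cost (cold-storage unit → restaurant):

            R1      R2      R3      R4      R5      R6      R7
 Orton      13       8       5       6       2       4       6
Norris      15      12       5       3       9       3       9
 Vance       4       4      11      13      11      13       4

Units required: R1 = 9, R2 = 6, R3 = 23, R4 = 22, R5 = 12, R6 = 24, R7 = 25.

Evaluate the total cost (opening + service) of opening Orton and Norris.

Each restaurant is assigned to its cheapest site among the open ones.
{Orton, Norris}: R1→Orton 13·9=117, R2→Orton 8·6=48, R3→Orton 5·23=115, R4→Norris 3·22=66, R5→Orton 2·12=24, R6→Norris 3·24=72, R7→Orton 6·25=150. Service 592; fixed 1059; total 1651.

Total cost: 1651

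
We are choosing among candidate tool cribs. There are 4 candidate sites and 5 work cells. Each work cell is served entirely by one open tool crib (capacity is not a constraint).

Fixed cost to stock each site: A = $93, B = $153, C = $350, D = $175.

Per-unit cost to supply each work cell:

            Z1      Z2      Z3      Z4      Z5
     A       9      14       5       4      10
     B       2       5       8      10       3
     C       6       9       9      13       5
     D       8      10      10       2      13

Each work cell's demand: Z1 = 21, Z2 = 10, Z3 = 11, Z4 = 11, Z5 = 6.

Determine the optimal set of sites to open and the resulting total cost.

Open A and B; minimum total cost 455.

For any fixed open set, each work cell goes to its cheapest open site; total = fixed + service.
{A, B}: Z1→B 2·21=42, Z2→B 5·10=50, Z3→A 5·11=55, Z4→A 4·11=44, Z5→B 3·6=18. Service 209; fixed 246; total 455.
{B}: Z1→B 2·21=42, Z2→B 5·10=50, Z3→B 8·11=88, Z4→B 10·11=110, Z5→B 3·6=18. Service 308; fixed 153; total 461.
{B, D}: Z1→B 2·21=42, Z2→B 5·10=50, Z3→B 8·11=88, Z4→D 2·11=22, Z5→B 3·6=18. Service 220; fixed 328; total 548.
{A, B, C, D}: Z1→B 2·21=42, Z2→B 5·10=50, Z3→A 5·11=55, Z4→D 2·11=22, Z5→B 3·6=18. Service 187; fixed 771; total 958.
No other subset beats 455.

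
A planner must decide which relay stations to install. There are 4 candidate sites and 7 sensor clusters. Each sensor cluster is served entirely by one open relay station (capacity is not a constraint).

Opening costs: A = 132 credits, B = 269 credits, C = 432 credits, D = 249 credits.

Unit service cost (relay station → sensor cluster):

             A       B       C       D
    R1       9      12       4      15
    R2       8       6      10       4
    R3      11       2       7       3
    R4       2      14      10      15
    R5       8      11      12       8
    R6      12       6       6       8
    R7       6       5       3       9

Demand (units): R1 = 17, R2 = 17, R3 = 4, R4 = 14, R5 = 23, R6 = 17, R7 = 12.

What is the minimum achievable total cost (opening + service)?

Minimum total cost: 953

For any fixed open set, each sensor cluster goes to its cheapest open site; total = fixed + service.
{A}: R1→A 9·17=153, R2→A 8·17=136, R3→A 11·4=44, R4→A 2·14=28, R5→A 8·23=184, R6→A 12·17=204, R7→A 6·12=72. Service 821; fixed 132; total 953.
{A, D}: R1→A 9·17=153, R2→D 4·17=68, R3→D 3·4=12, R4→A 2·14=28, R5→A 8·23=184, R6→D 8·17=136, R7→A 6·12=72. Service 653; fixed 381; total 1034.
{A, B}: service 637 + fixed 401 = 1038
{A, B, C, D}: service 494 + fixed 1082 = 1576
No other subset beats 953.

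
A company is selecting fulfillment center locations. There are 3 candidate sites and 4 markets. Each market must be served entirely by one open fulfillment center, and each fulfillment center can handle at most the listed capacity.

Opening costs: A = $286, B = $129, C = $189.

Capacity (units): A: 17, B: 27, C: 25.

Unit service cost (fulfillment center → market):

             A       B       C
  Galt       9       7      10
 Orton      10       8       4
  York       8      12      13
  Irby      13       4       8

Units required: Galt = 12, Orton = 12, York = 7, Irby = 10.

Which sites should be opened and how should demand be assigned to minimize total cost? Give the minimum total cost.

Open {B, C}: Galt→B 7·12=84, Orton→C 4·12=48, York→C 13·7=91, Irby→B 4·10=40.
Loads: B carries 22/27, C carries 19/25. Service 263; fixed 318; total 581.
Next best feasible plan costs 610.

Minimum total cost: 581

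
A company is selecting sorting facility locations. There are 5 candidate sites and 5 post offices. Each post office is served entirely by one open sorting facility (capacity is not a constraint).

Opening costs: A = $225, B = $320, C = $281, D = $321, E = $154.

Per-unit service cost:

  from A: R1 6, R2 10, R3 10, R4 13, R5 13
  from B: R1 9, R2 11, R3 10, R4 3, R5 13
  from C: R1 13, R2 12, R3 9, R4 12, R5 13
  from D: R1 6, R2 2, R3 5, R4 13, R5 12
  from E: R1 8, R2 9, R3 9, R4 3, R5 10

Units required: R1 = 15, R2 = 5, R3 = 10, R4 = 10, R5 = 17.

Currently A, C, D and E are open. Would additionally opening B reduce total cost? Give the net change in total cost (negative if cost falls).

Current service cost with {A, C, D, E}: 350.
Adding B: each post office re-picks its cheapest; new service cost 350, saving 0.
Extra fixed cost: 320. Net change = 320 − 0 = 320.
(Totals: 1331 → 1651.)

No — net change +320 (cost rises by 320).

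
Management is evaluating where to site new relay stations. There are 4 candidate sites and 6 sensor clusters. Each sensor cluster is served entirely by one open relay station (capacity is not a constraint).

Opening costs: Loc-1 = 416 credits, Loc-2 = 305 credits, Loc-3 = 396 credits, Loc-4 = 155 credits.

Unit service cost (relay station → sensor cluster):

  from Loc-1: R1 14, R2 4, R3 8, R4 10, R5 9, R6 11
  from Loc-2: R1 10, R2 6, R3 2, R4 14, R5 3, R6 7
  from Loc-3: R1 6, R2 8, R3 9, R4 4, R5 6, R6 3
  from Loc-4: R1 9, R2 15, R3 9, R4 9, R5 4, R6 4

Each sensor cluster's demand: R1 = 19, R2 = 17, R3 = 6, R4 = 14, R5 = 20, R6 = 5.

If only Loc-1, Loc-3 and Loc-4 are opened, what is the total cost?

Total cost: 1348

Each sensor cluster is assigned to its cheapest site among the open ones.
{Loc-1, Loc-3, Loc-4}: R1→Loc-3 6·19=114, R2→Loc-1 4·17=68, R3→Loc-1 8·6=48, R4→Loc-3 4·14=56, R5→Loc-4 4·20=80, R6→Loc-3 3·5=15. Service 381; fixed 967; total 1348.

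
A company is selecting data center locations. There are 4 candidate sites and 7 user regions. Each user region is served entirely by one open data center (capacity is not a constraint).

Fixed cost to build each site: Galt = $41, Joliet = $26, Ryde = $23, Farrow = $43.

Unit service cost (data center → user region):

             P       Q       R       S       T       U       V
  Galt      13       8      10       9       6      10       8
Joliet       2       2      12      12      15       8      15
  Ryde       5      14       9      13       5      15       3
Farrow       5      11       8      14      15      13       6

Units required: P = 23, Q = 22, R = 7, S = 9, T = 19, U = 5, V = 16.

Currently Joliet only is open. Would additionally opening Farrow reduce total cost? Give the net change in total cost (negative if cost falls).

Current service cost with {Joliet}: 847.
Adding Farrow: each user region re-picks its cheapest; new service cost 675, saving 172.
Extra fixed cost: 43. Net change = 43 − 172 = -129.
(Totals: 873 → 744.)

Yes — net change −129 (cost falls by 129).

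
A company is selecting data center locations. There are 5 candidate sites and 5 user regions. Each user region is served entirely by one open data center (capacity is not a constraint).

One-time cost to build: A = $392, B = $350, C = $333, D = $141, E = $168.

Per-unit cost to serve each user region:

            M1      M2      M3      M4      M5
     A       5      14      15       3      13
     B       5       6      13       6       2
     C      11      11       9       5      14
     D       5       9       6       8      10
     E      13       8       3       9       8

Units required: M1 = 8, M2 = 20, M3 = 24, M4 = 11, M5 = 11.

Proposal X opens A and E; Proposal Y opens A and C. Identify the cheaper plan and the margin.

Proposal X is cheaper by 424.

Proposal X: {A, E}: M1→A 5·8=40, M2→E 8·20=160, M3→E 3·24=72, M4→A 3·11=33, M5→E 8·11=88. Service 393; fixed 560; total 953.
Proposal Y: {A, C}: M1→A 5·8=40, M2→C 11·20=220, M3→C 9·24=216, M4→A 3·11=33, M5→A 13·11=143. Service 652; fixed 725; total 1377.
Difference: |953 − 1377| = 424.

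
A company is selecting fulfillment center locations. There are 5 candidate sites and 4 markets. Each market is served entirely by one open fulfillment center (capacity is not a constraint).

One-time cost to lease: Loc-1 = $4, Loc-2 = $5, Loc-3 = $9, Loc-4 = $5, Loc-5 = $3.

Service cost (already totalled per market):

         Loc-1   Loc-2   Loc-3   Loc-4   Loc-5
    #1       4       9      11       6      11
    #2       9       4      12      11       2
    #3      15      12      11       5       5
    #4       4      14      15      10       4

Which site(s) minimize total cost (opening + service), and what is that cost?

For any fixed open set, each market goes to its cheapest open site; total = fixed + service.
{Loc-1, Loc-5}: #1→Loc-1 4, #2→Loc-5 2, #3→Loc-5 5, #4→Loc-1 4. Service 15; fixed 7; total 22.
{Loc-4, Loc-5}: service 17 + fixed 8 = 25
{Loc-5}: service 22 + fixed 3 = 25
{Loc-1, Loc-2, Loc-3, Loc-4, Loc-5}: service 15 + fixed 26 = 41
No other subset beats 22.

Open Loc-1 and Loc-5; minimum total cost 22.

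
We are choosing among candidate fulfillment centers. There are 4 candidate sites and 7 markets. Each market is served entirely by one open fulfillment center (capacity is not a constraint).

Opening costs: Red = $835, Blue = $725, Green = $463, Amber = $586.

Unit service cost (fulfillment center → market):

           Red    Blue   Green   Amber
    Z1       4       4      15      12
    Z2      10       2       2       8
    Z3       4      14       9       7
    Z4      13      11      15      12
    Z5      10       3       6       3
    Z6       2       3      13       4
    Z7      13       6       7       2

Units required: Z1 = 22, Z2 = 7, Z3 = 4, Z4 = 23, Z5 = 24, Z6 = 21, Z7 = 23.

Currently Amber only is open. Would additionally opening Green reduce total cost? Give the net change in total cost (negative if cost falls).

No — net change +421 (cost rises by 421).

Current service cost with {Amber}: 826.
Adding Green: each market re-picks its cheapest; new service cost 784, saving 42.
Extra fixed cost: 463. Net change = 463 − 42 = 421.
(Totals: 1412 → 1833.)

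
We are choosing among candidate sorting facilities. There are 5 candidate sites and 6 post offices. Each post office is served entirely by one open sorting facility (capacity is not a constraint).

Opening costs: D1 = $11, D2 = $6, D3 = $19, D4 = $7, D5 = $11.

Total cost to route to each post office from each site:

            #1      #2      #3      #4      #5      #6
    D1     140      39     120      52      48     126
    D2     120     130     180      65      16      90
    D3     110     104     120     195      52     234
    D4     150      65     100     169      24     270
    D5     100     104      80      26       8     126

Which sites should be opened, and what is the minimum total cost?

For any fixed open set, each post office goes to its cheapest open site; total = fixed + service.
{D1, D2, D5}: #1→D5 100, #2→D1 39, #3→D5 80, #4→D5 26, #5→D5 8, #6→D2 90. Service 343; fixed 28; total 371.
{D1, D2, D4, D5}: #1→D5 100, #2→D1 39, #3→D5 80, #4→D5 26, #5→D5 8, #6→D2 90. Service 343; fixed 35; total 378.
{D1, D2, D3, D5}: #1→D5 100, #2→D1 39, #3→D5 80, #4→D5 26, #5→D5 8, #6→D2 90. Service 343; fixed 47; total 390.
{D1, D2, D3, D4, D5}: service 343 + fixed 54 = 397
No other subset beats 371.

Open D1, D2 and D5; minimum total cost 371.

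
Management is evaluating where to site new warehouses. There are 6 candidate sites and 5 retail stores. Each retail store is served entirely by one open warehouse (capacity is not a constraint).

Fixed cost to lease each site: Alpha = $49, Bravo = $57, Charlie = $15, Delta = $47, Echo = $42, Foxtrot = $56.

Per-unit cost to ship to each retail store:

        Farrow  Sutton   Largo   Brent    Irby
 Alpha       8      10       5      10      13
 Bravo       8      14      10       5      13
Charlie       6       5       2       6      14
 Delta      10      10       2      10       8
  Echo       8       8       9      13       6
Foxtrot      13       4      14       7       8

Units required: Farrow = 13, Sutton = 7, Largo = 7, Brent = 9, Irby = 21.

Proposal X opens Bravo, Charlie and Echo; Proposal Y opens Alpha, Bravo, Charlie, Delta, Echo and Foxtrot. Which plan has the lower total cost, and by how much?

Proposal X: {Bravo, Charlie, Echo}: Farrow→Charlie 6·13=78, Sutton→Charlie 5·7=35, Largo→Charlie 2·7=14, Brent→Bravo 5·9=45, Irby→Echo 6·21=126. Service 298; fixed 114; total 412.
Proposal Y: {Alpha, Bravo, Charlie, Delta, Echo, Foxtrot}: Farrow→Charlie 6·13=78, Sutton→Foxtrot 4·7=28, Largo→Charlie 2·7=14, Brent→Bravo 5·9=45, Irby→Echo 6·21=126. Service 291; fixed 266; total 557.
Difference: |412 − 557| = 145.

Proposal X is cheaper by 145.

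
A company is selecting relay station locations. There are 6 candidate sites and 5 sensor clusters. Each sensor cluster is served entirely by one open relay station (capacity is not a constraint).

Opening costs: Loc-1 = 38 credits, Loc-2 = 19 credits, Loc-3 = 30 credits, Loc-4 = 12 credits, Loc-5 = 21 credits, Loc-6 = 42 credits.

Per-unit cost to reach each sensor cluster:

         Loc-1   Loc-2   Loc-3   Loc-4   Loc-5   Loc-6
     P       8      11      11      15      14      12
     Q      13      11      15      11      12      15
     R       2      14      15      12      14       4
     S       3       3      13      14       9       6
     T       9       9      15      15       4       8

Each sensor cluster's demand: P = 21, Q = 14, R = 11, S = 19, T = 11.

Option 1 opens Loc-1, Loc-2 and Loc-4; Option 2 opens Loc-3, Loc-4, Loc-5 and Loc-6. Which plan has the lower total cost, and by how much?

Option 1 is cheaper by 123.

Option 1: {Loc-1, Loc-2, Loc-4}: P→Loc-1 8·21=168, Q→Loc-2 11·14=154, R→Loc-1 2·11=22, S→Loc-1 3·19=57, T→Loc-1 9·11=99. Service 500; fixed 69; total 569.
Option 2: {Loc-3, Loc-4, Loc-5, Loc-6}: P→Loc-3 11·21=231, Q→Loc-4 11·14=154, R→Loc-6 4·11=44, S→Loc-6 6·19=114, T→Loc-5 4·11=44. Service 587; fixed 105; total 692.
Difference: |569 − 692| = 123.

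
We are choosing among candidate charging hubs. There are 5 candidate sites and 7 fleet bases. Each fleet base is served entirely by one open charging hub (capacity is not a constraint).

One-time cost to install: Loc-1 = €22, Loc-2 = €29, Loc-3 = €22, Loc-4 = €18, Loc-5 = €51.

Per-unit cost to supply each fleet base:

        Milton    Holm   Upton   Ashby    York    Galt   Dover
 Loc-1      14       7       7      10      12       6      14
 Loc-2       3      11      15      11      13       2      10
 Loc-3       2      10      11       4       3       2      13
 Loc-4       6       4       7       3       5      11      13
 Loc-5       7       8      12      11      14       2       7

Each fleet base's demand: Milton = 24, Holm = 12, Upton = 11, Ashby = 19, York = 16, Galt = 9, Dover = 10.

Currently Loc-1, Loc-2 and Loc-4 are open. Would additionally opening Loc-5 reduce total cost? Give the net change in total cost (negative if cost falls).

Current service cost with {Loc-1, Loc-2, Loc-4}: 452.
Adding Loc-5: each fleet base re-picks its cheapest; new service cost 422, saving 30.
Extra fixed cost: 51. Net change = 51 − 30 = 21.
(Totals: 521 → 542.)

No — net change +21 (cost rises by 21).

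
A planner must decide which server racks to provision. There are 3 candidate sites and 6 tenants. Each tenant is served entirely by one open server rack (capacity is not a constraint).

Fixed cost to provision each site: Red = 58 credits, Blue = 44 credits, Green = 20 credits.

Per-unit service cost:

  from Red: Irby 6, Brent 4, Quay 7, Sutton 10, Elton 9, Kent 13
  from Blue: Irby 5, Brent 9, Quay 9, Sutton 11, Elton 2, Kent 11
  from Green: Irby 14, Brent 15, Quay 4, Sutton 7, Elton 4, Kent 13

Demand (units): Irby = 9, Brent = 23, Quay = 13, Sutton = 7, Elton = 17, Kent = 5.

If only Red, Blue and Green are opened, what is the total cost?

Total cost: 449

Each tenant is assigned to its cheapest site among the open ones.
{Red, Blue, Green}: Irby→Blue 5·9=45, Brent→Red 4·23=92, Quay→Green 4·13=52, Sutton→Green 7·7=49, Elton→Blue 2·17=34, Kent→Blue 11·5=55. Service 327; fixed 122; total 449.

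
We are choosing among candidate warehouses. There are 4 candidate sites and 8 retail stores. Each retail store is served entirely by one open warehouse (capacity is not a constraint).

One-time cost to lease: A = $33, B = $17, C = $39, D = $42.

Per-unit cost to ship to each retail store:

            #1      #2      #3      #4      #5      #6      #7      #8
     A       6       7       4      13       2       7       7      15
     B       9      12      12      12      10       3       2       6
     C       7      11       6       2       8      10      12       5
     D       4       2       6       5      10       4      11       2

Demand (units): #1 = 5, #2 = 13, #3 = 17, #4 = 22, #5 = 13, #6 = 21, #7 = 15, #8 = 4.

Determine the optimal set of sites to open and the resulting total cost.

For any fixed open set, each retail store goes to its cheapest open site; total = fixed + service.
{A, B, C, D}: #1→D 4·5=20, #2→D 2·13=26, #3→A 4·17=68, #4→C 2·22=44, #5→A 2·13=26, #6→B 3·21=63, #7→B 2·15=30, #8→D 2·4=8. Service 285; fixed 131; total 416.
{A, B, D}: service 351 + fixed 92 = 443
{A, B, C}: service 372 + fixed 89 = 461
{B}: service 916 + fixed 17 = 933
(All 15 nonempty subsets were checked; A, B, C and D is lowest.)

Open A, B, C and D; minimum total cost 416.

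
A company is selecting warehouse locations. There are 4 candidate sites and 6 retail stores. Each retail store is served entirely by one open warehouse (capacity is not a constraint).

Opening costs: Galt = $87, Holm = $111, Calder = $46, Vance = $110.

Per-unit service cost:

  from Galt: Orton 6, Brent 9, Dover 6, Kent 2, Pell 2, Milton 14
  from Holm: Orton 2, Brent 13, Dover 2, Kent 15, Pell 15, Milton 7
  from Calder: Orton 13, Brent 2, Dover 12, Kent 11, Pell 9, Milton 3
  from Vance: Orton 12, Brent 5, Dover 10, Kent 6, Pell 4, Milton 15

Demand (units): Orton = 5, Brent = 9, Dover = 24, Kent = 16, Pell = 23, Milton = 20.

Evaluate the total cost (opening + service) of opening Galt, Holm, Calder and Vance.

Total cost: 568

Each retail store is assigned to its cheapest site among the open ones.
{Galt, Holm, Calder, Vance}: Orton→Holm 2·5=10, Brent→Calder 2·9=18, Dover→Holm 2·24=48, Kent→Galt 2·16=32, Pell→Galt 2·23=46, Milton→Calder 3·20=60. Service 214; fixed 354; total 568.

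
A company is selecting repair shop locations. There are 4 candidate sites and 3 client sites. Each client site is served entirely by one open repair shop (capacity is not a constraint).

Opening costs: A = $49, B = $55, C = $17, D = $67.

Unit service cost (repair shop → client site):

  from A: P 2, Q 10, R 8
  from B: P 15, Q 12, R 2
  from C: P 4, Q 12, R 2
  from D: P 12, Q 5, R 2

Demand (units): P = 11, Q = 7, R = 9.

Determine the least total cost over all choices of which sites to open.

Minimum total cost: 163

For any fixed open set, each client site goes to its cheapest open site; total = fixed + service.
{C}: P→C 4·11=44, Q→C 12·7=84, R→C 2·9=18. Service 146; fixed 17; total 163.
{A, C}: service 110 + fixed 66 = 176
{C, D}: P→C 4·11=44, Q→D 5·7=35, R→C 2·9=18. Service 97; fixed 84; total 181.
{A, B, C, D}: service 75 + fixed 188 = 263
(All 15 nonempty subsets were checked; C only is lowest.)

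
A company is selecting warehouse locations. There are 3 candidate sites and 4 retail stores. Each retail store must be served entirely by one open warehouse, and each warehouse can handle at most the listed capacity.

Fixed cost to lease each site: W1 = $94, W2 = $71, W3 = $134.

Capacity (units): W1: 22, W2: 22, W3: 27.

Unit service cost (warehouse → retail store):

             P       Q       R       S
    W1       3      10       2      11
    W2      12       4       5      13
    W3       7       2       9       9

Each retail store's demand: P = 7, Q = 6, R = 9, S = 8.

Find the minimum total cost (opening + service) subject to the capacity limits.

Open {W1, W2}: P→W1 3·7=21, Q→W2 4·6=24, R→W1 2·9=18, S→W2 13·8=104.
Loads: W1 carries 16/22, W2 carries 14/22. Service 167; fixed 165; total 332.
Next best feasible plan costs 343.

Minimum total cost: 332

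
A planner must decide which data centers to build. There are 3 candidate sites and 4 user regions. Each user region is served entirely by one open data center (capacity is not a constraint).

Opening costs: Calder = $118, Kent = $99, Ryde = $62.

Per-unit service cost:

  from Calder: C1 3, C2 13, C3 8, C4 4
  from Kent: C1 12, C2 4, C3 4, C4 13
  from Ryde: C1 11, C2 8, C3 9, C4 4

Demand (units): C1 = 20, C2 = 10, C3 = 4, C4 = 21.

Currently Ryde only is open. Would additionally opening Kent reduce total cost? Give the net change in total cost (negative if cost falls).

No — net change +39 (cost rises by 39).

Current service cost with {Ryde}: 420.
Adding Kent: each user region re-picks its cheapest; new service cost 360, saving 60.
Extra fixed cost: 99. Net change = 99 − 60 = 39.
(Totals: 482 → 521.)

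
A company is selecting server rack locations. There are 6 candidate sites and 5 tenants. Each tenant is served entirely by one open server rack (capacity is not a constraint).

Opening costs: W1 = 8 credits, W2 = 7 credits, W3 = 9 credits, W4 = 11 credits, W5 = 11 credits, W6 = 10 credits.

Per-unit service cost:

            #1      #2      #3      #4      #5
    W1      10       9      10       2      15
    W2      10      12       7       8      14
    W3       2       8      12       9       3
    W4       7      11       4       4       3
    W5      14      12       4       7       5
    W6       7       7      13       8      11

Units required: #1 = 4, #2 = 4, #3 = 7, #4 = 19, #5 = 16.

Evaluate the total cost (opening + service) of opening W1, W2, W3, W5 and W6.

Each tenant is assigned to its cheapest site among the open ones.
{W1, W2, W3, W5, W6}: #1→W3 2·4=8, #2→W6 7·4=28, #3→W5 4·7=28, #4→W1 2·19=38, #5→W3 3·16=48. Service 150; fixed 45; total 195.

Total cost: 195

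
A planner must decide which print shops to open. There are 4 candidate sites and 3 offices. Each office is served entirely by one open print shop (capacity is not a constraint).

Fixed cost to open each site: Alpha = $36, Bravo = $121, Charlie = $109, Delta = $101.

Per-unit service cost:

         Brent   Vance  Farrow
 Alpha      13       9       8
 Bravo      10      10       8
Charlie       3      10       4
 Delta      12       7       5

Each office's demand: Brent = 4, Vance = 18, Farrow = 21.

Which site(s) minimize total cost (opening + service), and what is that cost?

Open Delta only; minimum total cost 380.

For any fixed open set, each office goes to its cheapest open site; total = fixed + service.
{Delta}: Brent→Delta 12·4=48, Vance→Delta 7·18=126, Farrow→Delta 5·21=105. Service 279; fixed 101; total 380.
{Charlie}: Brent→Charlie 3·4=12, Vance→Charlie 10·18=180, Farrow→Charlie 4·21=84. Service 276; fixed 109; total 385.
{Alpha, Charlie}: Brent→Charlie 3·4=12, Vance→Alpha 9·18=162, Farrow→Charlie 4·21=84. Service 258; fixed 145; total 403.
{Alpha, Bravo, Charlie, Delta}: Brent→Charlie 3·4=12, Vance→Delta 7·18=126, Farrow→Charlie 4·21=84. Service 222; fixed 367; total 589.
No other subset beats 380.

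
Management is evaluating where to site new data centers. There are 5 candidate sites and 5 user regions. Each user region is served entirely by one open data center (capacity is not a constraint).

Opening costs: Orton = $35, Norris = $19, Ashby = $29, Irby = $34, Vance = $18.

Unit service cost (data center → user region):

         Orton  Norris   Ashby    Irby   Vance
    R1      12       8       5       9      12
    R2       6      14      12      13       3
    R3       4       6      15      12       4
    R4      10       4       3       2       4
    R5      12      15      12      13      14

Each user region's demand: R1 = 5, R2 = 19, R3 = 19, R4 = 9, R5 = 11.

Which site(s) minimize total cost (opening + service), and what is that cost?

Open Ashby and Vance; minimum total cost 364.

For any fixed open set, each user region goes to its cheapest open site; total = fixed + service.
{Ashby, Vance}: R1→Ashby 5·5=25, R2→Vance 3·19=57, R3→Vance 4·19=76, R4→Ashby 3·9=27, R5→Ashby 12·11=132. Service 317; fixed 47; total 364.
{Norris, Ashby, Vance}: service 317 + fixed 66 = 383
{Ashby, Irby, Vance}: service 308 + fixed 81 = 389
{Orton, Norris, Ashby, Irby, Vance}: service 308 + fixed 135 = 443
No other subset beats 364.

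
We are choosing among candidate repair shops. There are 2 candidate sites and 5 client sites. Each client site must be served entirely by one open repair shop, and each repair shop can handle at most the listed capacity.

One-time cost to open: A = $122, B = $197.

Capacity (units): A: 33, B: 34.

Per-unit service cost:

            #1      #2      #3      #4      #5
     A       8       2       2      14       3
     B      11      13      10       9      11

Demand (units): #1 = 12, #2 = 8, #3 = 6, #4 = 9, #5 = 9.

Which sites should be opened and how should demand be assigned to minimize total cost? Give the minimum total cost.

Minimum total cost: 587

Open {A, B}: #1→B 11·12=132, #2→A 2·8=16, #3→A 2·6=12, #4→B 9·9=81, #5→A 3·9=27.
Loads: A carries 23/33, B carries 21/34. Service 268; fixed 319; total 587.
Next best feasible plan costs 599.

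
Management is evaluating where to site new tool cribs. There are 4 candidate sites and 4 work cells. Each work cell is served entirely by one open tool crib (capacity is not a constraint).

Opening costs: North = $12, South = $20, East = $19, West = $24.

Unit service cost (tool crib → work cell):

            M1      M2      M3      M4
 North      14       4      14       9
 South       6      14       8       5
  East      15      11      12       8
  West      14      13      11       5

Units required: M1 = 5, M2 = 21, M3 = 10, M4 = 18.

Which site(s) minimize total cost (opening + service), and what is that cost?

Open North and South; minimum total cost 316.

For any fixed open set, each work cell goes to its cheapest open site; total = fixed + service.
{North, South}: M1→South 6·5=30, M2→North 4·21=84, M3→South 8·10=80, M4→South 5·18=90. Service 284; fixed 32; total 316.
{North, South, East}: M1→South 6·5=30, M2→North 4·21=84, M3→South 8·10=80, M4→South 5·18=90. Service 284; fixed 51; total 335.
{North, South, West}: M1→South 6·5=30, M2→North 4·21=84, M3→South 8·10=80, M4→South 5·18=90. Service 284; fixed 56; total 340.
{North, South, East, West}: service 284 + fixed 75 = 359
(All 15 nonempty subsets were checked; North and South is lowest.)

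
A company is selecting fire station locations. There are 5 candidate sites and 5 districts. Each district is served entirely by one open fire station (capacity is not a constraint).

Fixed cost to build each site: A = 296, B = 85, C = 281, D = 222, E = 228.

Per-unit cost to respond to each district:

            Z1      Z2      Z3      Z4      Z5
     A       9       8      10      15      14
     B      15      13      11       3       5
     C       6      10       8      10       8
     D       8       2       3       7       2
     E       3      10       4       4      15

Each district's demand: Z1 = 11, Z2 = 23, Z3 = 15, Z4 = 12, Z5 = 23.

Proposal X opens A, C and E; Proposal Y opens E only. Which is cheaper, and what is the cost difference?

Proposal X: {A, C, E}: Z1→E 3·11=33, Z2→A 8·23=184, Z3→E 4·15=60, Z4→E 4·12=48, Z5→C 8·23=184. Service 509; fixed 805; total 1314.
Proposal Y: {E}: Z1→E 3·11=33, Z2→E 10·23=230, Z3→E 4·15=60, Z4→E 4·12=48, Z5→E 15·23=345. Service 716; fixed 228; total 944.
Difference: |1314 − 944| = 370.

Proposal Y is cheaper by 370.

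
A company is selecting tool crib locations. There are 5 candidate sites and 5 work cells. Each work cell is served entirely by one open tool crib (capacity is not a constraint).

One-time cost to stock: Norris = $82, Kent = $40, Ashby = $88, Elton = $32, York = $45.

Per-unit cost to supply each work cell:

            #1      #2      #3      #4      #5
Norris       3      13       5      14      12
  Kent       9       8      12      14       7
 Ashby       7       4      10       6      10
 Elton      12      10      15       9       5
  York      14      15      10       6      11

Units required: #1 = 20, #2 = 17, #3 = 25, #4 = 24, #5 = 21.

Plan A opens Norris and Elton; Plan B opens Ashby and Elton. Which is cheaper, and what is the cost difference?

Plan A is cheaper by 37.

Plan A: {Norris, Elton}: #1→Norris 3·20=60, #2→Elton 10·17=170, #3→Norris 5·25=125, #4→Elton 9·24=216, #5→Elton 5·21=105. Service 676; fixed 114; total 790.
Plan B: {Ashby, Elton}: #1→Ashby 7·20=140, #2→Ashby 4·17=68, #3→Ashby 10·25=250, #4→Ashby 6·24=144, #5→Elton 5·21=105. Service 707; fixed 120; total 827.
Difference: |790 − 827| = 37.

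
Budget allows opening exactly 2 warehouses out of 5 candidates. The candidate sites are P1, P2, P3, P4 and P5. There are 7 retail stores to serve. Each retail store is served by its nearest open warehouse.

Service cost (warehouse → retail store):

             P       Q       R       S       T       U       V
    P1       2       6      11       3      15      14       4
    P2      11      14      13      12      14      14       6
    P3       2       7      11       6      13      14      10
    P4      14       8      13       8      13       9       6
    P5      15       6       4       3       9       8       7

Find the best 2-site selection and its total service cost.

Choose P1 and P5; total service cost 36.

With exactly 2 open, each retail store uses its cheapest among the chosen.
{P1, P5}: P→P1 2, Q→P1 6, R→P5 4, S→P1 3, T→P5 9, U→P5 8, V→P1 4. Service cost 36.
{P3, P5}: service cost 39
{P2, P5}: service cost 47
Among all 10 size-2 choices, {P1, P5} is lowest.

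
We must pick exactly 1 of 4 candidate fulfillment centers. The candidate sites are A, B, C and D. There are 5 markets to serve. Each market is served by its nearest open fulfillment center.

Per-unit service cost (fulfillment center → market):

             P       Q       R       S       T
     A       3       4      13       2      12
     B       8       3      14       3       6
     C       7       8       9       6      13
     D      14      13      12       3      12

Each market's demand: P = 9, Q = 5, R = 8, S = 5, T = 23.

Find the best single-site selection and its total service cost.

Choose B only; total service cost 352.

With exactly 1 open, each market uses its cheapest among the chosen.
{B}: P→B 8·9=72, Q→B 3·5=15, R→B 14·8=112, S→B 3·5=15, T→B 6·23=138. Service cost 352.
{A}: service cost 437
{C}: service cost 504
Among all 4 size-1 choices, {B} is lowest.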